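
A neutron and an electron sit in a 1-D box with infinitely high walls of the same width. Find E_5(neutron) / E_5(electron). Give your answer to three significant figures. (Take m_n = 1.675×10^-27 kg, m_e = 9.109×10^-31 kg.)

E_n ∝ 1/m at fixed n and L, so the ratio is m_e/m_n = 9.109×10^-31/1.675×10^-27 = 5.44×10^-4.

5.44×10^-4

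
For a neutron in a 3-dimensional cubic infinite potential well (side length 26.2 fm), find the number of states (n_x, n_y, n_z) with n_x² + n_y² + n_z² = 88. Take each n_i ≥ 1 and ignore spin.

degeneracy = 3

The level has n_x² + n_y² + n_z² = 88. The ordered positive-integer solutions are (4, 6, 6), (6, 4, 6), (6, 6, 4).
That gives 3 states.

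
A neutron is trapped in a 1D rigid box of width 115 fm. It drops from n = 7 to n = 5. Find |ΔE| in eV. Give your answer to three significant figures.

E_1 = h²/(8m_nL²) = 2.477×10^-15 J.
|ΔE| = |7² − 5²|·E_1 = 24·2.477×10^-15 J = 5.945×10^-14 J = 3.71×10^5 eV.

|ΔE| = 3.71×10^5 eV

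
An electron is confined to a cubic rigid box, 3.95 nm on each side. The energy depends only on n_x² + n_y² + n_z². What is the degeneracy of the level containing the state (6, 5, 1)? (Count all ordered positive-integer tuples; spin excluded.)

degeneracy = 12

The level has n_x² + n_y² + n_z² = 62. The ordered positive-integer solutions are (1, 5, 6), (1, 6, 5), (2, 3, 7), (2, 7, 3), (3, 2, 7), (3, 7, 2), (5, 1, 6), (5, 6, 1), (6, 1, 5), (6, 5, 1), (7, 2, 3), (7, 3, 2).
That gives 12 states.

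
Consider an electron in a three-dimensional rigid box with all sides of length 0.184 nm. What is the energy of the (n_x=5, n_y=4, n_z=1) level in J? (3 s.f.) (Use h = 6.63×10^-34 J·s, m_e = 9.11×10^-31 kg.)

For a 3D rectangular well E = (h²/8m_e)·Σ n_i²/L_i² = (6.63×10^-34)²/(8·9.11×10^-31) · [5²/(0.184 nm)² + 4²/(0.184 nm)² + 1²/(0.184 nm)²].
Evaluating gives E = 7.48×10^-17 J.

E = 7.48×10^-17 J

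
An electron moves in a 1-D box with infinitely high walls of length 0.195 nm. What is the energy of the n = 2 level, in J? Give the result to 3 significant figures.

For an infinite well E_n = n²h²/(8m_eL²), so E_1 = h²/(8m_eL²) = (6.626×10^-34)²/(8·9.109×10^-31·(1.95×10^-10 m)²) = 1.584×10^-18 J.
Then E_2 = 2²·E_1 = 4·1.584×10^-18 J = 6.34×10^-18 J.

E_2 = 6.34×10^-18 J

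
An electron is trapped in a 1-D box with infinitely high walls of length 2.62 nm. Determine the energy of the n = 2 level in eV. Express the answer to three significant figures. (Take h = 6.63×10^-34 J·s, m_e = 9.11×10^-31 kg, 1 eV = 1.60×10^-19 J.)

E_2 = 0.220 eV

For an infinite well E_n = n²h²/(8m_eL²), so E_1 = h²/(8m_eL²) = (6.63×10^-34)²/(8·9.11×10^-31·(2.62×10^-9 m)²) = 8.787×10^-21 J.
Then E_2 = 2²·E_1 = 4·8.787×10^-21 J = 3.515×10^-20 J.
Converting, E_2 = 3.515×10^-20 J / (1.60×10^-19 J/eV) = 0.220 eV.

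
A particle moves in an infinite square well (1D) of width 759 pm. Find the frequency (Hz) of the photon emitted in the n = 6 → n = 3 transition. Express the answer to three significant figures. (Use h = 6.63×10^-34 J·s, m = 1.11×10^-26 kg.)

E_1 = h²/(8mL²) = 8.593×10^-24 J and ΔE = (6² − 3²)E_1 = 2.320×10^-22 J.
f = ΔE/h = 2.320×10^-22/6.63×10^-34 = 3.50×10^11 Hz.

f = 3.50×10^11 Hz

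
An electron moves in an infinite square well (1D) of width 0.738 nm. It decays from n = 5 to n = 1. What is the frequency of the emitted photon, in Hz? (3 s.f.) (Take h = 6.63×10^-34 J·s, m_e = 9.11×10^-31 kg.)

f = 4.01×10^15 Hz

E_1 = h²/(8m_eL²) = 1.107×10^-19 J and ΔE = (5² − 1²)E_1 = 2.657×10^-18 J.
f = ΔE/h = 2.657×10^-18/6.63×10^-34 = 4.01×10^15 Hz.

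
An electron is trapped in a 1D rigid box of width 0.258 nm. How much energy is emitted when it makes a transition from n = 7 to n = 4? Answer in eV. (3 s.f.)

E_1 = h²/(8m_eL²) = 9.051×10^-19 J.
|ΔE| = |7² − 4²|·E_1 = 33·9.051×10^-19 J = 2.987×10^-17 J = 186 eV.

|ΔE| = 186 eV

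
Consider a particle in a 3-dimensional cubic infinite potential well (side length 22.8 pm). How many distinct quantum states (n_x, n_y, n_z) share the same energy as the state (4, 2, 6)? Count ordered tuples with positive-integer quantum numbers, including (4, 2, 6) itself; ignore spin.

The level has n_x² + n_y² + n_z² = 56. The ordered positive-integer solutions are (2, 4, 6), (2, 6, 4), (4, 2, 6), (4, 6, 2), (6, 2, 4), (6, 4, 2).
That gives 6 states.

degeneracy = 6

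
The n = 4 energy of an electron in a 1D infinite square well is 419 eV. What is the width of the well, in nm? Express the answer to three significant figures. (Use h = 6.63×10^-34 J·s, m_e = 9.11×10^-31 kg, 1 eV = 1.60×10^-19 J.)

L = 0.120 nm

From E_n = n²h²/(8m_eL²), L = n·h/√(8m_eE_n).
E_4 = 419 eV = 6.704×10^-17 J, so L = 4·6.63×10^-34/√(8·9.11×10^-31·6.704×10^-17) = 1.20×10^-10 m = 0.120 nm.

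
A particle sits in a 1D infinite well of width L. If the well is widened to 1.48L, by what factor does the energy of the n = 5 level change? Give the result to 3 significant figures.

0.457

E_n ∝ 1/L², so the energy scales by 1/1.48² = 0.457.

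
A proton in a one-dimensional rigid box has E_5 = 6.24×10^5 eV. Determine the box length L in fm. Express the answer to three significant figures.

From E_n = n²h²/(8m_pL²), L = n·h/√(8m_pE_n).
E_5 = 6.24×10^5 eV = 9.996×10^-14 J, so L = 5·6.626×10^-34/√(8·1.673×10^-27·9.996×10^-14) = 9.06×10^-14 m = 90.6 fm.

L = 90.6 fm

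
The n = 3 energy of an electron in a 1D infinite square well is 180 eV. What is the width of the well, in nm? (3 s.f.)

From E_n = n²h²/(8m_eL²), L = n·h/√(8m_eE_n).
E_3 = 180 eV = 2.884×10^-17 J, so L = 3·6.626×10^-34/√(8·9.109×10^-31·2.884×10^-17) = 1.37×10^-10 m = 0.137 nm.

L = 0.137 nm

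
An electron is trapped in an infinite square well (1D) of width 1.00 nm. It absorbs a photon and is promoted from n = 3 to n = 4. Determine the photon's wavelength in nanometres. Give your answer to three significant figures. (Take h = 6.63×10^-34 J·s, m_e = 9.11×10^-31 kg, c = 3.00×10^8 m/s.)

λ = 471 nm

E_1 = h²/(8m_eL²) = 6.031×10^-20 J, so ΔE = (4² − 3²)E_1 = 4.222×10^-19 J.
λ = hc/ΔE = (6.63×10^-34·3.00×10^8)/4.222×10^-19 = 4.71×10^-7 m = 471 nm.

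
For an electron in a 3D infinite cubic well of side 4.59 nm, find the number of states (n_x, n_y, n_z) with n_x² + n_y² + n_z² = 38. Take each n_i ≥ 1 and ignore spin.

The level has n_x² + n_y² + n_z² = 38. The ordered positive-integer solutions are (1, 1, 6), (1, 6, 1), (2, 3, 5), (2, 5, 3), (3, 2, 5), (3, 5, 2), (5, 2, 3), (5, 3, 2), (6, 1, 1).
That gives 9 states.

degeneracy = 9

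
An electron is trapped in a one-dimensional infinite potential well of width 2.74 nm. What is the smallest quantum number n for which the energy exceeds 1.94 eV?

n = 7

E_1 = h²/(8m_eL²) = 8.025×10^-21 J = 0.05009 eV.
Need n² > 1.94/0.05009 = 38.73, i.e. n > 6.223.
The smallest integer satisfying this is n = 7.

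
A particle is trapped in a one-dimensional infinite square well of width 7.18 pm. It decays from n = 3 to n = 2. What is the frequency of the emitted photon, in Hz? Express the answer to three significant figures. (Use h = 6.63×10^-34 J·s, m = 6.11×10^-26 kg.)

f = 1.32×10^14 Hz

E_1 = h²/(8mL²) = 1.744×10^-20 J and ΔE = (3² − 2²)E_1 = 8.720×10^-20 J.
f = ΔE/h = 8.720×10^-20/6.63×10^-34 = 1.32×10^14 Hz.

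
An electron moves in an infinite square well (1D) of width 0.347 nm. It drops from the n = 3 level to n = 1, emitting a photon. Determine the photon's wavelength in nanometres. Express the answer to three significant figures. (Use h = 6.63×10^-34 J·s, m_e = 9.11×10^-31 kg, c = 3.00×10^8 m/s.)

E_1 = h²/(8m_eL²) = 5.009×10^-19 J, so ΔE = (3² − 1²)E_1 = 4.007×10^-18 J.
λ = hc/ΔE = (6.63×10^-34·3.00×10^8)/4.007×10^-18 = 4.96×10^-8 m = 49.6 nm.

λ = 49.6 nm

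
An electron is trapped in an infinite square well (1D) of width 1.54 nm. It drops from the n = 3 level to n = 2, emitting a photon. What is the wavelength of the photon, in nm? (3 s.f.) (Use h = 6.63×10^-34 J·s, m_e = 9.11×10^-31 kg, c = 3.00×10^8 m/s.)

E_1 = h²/(8m_eL²) = 2.543×10^-20 J, so ΔE = (3² − 2²)E_1 = 1.272×10^-19 J.
λ = hc/ΔE = (6.63×10^-34·3.00×10^8)/1.272×10^-19 = 1.56×10^-6 m = 1.56×10^3 nm.

λ = 1.56×10^3 nm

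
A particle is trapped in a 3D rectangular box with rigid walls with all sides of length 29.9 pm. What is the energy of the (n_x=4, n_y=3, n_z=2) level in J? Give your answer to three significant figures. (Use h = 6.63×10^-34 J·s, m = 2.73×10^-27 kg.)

For a 3D rectangular well E = (h²/8m)·Σ n_i²/L_i² = (6.63×10^-34)²/(8·2.73×10^-27) · [4²/(29.9 pm)² + 3²/(29.9 pm)² + 2²/(29.9 pm)²].
Evaluating gives E = 6.53×10^-19 J.

E = 6.53×10^-19 J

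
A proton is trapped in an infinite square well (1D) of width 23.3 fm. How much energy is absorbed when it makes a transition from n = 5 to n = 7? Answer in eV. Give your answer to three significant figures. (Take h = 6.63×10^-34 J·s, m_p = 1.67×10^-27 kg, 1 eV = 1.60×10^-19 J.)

|ΔE| = 9.09×10^6 eV

E_1 = h²/(8m_pL²) = 6.061×10^-14 J.
|ΔE| = |5² − 7²|·E_1 = 24·6.061×10^-14 J = 1.455×10^-12 J = 9.09×10^6 eV.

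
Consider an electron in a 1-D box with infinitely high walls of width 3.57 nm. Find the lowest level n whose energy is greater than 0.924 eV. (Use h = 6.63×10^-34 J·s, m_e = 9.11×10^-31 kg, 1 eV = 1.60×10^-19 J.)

E_1 = h²/(8m_eL²) = 4.732×10^-21 J = 0.02958 eV.
Need n² > 0.924/0.02958 = 31.24, i.e. n > 5.589.
The smallest integer satisfying this is n = 6.

n = 6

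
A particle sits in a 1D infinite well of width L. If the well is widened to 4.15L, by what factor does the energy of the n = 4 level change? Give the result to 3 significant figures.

0.0581

E_n ∝ 1/L², so the energy scales by 1/4.15² = 0.0581.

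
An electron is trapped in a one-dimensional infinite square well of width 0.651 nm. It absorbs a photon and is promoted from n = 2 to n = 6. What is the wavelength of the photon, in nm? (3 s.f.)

E_1 = h²/(8m_eL²) = 1.422×10^-19 J, so ΔE = (6² − 2²)E_1 = 4.550×10^-18 J.
λ = hc/ΔE = (6.626×10^-34·2.998×10^8)/4.550×10^-18 = 4.37×10^-8 m = 43.7 nm.

λ = 43.7 nm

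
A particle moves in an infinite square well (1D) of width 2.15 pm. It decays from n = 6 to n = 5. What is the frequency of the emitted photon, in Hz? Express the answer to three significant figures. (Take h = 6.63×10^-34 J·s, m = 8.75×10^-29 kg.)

f = 2.25×10^18 Hz

E_1 = h²/(8mL²) = 1.358×10^-16 J and ΔE = (6² − 5²)E_1 = 1.494×10^-15 J.
f = ΔE/h = 1.494×10^-15/6.63×10^-34 = 2.25×10^18 Hz.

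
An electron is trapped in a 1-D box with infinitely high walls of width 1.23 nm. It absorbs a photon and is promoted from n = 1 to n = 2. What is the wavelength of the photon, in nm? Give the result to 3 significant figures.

E_1 = h²/(8m_eL²) = 3.982×10^-20 J, so ΔE = (2² − 1²)E_1 = 1.195×10^-19 J.
λ = hc/ΔE = (6.626×10^-34·2.998×10^8)/1.195×10^-19 = 1.66×10^-6 m = 1.66×10^3 nm.

λ = 1.66×10^3 nm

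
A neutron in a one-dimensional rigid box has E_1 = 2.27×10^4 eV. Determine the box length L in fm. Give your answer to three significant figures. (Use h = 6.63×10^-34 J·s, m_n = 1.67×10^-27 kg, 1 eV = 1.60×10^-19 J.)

L = 95.2 fm

From E_n = n²h²/(8m_nL²), L = n·h/√(8m_nE_n).
E_1 = 2.27×10^4 eV = 3.632×10^-15 J, so L = 1·6.63×10^-34/√(8·1.67×10^-27·3.632×10^-15) = 9.52×10^-14 m = 95.2 fm.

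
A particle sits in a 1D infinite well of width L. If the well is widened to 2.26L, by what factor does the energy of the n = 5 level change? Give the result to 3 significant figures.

0.196

E_n ∝ 1/L², so the energy scales by 1/2.26² = 0.196.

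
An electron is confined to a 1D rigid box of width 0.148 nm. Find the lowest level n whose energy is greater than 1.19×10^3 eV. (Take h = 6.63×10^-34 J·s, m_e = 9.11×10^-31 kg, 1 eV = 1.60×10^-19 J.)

n = 9

E_1 = h²/(8m_eL²) = 2.754×10^-18 J = 17.21 eV.
Need n² > 1.19×10^3/17.21 = 69.15, i.e. n > 8.316.
The smallest integer satisfying this is n = 9.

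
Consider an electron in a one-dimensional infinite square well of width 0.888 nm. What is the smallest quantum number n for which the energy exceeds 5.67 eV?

n = 4

E_1 = h²/(8m_eL²) = 7.640×10^-20 J = 0.4769 eV.
Need n² > 5.67/0.4769 = 11.89, i.e. n > 3.448.
The smallest integer satisfying this is n = 4.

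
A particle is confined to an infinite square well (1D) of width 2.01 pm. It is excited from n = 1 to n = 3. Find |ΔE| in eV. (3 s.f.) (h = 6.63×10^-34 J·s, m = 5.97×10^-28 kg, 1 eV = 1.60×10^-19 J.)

E_1 = h²/(8mL²) = 2.278×10^-17 J.
|ΔE| = |1² − 3²|·E_1 = 8·2.278×10^-17 J = 1.822×10^-16 J = 1.14×10^3 eV.

|ΔE| = 1.14×10^3 eV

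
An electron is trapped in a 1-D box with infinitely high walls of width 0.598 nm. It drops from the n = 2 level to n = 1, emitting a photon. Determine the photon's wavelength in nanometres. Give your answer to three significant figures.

λ = 393 nm

E_1 = h²/(8m_eL²) = 1.685×10^-19 J, so ΔE = (2² − 1²)E_1 = 5.055×10^-19 J.
λ = hc/ΔE = (6.626×10^-34·2.998×10^8)/5.055×10^-19 = 3.93×10^-7 m = 393 nm.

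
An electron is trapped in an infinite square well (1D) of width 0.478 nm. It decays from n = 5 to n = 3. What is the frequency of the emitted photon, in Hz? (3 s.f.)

E_1 = h²/(8m_eL²) = 2.637×10^-19 J and ΔE = (5² − 3²)E_1 = 4.219×10^-18 J.
f = ΔE/h = 4.219×10^-18/6.626×10^-34 = 6.37×10^15 Hz.

f = 6.37×10^15 Hz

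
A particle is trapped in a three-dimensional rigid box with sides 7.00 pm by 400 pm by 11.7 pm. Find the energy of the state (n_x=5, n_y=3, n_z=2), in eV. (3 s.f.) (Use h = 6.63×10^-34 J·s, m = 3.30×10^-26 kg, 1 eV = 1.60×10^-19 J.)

For a 3D rectangular well E = (h²/8m)·Σ n_i²/L_i² = (6.63×10^-34)²/(8·3.30×10^-26) · [5²/(7.00 pm)² + 3²/(400 pm)² + 2²/(11.7 pm)²].
Evaluating gives E = 8.983×10^-19 J = 5.61 eV.

E = 5.61 eV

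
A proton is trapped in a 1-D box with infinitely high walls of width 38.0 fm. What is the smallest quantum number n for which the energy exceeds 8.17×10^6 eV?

E_1 = h²/(8m_pL²) = 2.272×10^-14 J = 1.418×10^5 eV.
Need n² > 8.17×10^6/1.418×10^5 = 57.62, i.e. n > 7.591.
The smallest integer satisfying this is n = 8.

n = 8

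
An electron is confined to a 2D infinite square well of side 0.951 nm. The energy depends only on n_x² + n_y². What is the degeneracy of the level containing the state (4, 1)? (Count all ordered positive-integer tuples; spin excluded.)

The level has n_x² + n_y² = 17. The ordered positive-integer solutions are (1, 4), (4, 1).
That gives 2 states.

degeneracy = 2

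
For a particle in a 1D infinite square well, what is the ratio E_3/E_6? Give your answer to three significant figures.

E_n ∝ n², so E_3/E_6 = 3²/6² = 9/36 = 0.250.

0.250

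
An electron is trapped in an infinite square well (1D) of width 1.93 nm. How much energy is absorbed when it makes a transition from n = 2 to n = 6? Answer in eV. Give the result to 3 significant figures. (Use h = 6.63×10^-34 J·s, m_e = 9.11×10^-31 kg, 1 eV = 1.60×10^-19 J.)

|ΔE| = 3.24 eV

E_1 = h²/(8m_eL²) = 1.619×10^-20 J.
|ΔE| = |2² − 6²|·E_1 = 32·1.619×10^-20 J = 5.181×10^-19 J = 3.24 eV.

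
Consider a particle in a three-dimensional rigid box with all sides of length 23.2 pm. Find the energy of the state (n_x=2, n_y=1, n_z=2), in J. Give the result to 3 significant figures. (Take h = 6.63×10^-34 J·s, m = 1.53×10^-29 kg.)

For a 3D rectangular well E = (h²/8m)·Σ n_i²/L_i² = (6.63×10^-34)²/(8·1.53×10^-29) · [2²/(23.2 pm)² + 1²/(23.2 pm)² + 2²/(23.2 pm)²].
Evaluating gives E = 6.00×10^-17 J.

E = 6.00×10^-17 J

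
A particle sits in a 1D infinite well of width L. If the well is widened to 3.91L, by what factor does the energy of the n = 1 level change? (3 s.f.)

0.0654

E_n ∝ 1/L², so the energy scales by 1/3.91² = 0.0654.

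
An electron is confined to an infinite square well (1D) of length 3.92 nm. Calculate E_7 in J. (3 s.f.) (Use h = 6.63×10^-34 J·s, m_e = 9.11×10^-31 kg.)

For an infinite well E_n = n²h²/(8m_eL²), so E_1 = h²/(8m_eL²) = (6.63×10^-34)²/(8·9.11×10^-31·(3.92×10^-9 m)²) = 3.925×10^-21 J.
Then E_7 = 7²·E_1 = 49·3.925×10^-21 J = 1.92×10^-19 J.

E_7 = 1.92×10^-19 J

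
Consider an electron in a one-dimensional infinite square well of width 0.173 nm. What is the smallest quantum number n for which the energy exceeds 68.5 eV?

E_1 = h²/(8m_eL²) = 2.013×10^-18 J = 12.57 eV.
Need n² > 68.5/12.57 = 5.449, i.e. n > 2.334.
The smallest integer satisfying this is n = 3.

n = 3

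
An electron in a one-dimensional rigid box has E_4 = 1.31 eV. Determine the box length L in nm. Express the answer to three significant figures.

From E_n = n²h²/(8m_eL²), L = n·h/√(8m_eE_n).
E_4 = 1.31 eV = 2.099×10^-19 J, so L = 4·6.626×10^-34/√(8·9.109×10^-31·2.099×10^-19) = 2.14×10^-9 m = 2.14 nm.

L = 2.14 nm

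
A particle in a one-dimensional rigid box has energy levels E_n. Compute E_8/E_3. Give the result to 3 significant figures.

E_n ∝ n², so E_8/E_3 = 8²/3² = 64/9 = 7.11.

7.11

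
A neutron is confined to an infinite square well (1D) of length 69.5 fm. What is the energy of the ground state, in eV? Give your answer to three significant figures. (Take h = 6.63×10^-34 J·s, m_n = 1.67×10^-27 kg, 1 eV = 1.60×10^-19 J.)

For an infinite well E_n = n²h²/(8m_nL²), so E_1 = h²/(8m_nL²) = (6.63×10^-34)²/(8·1.67×10^-27·(6.95×10^-14 m)²) = 6.812×10^-15 J.
Converting, E_1 = 6.812×10^-15 J / (1.60×10^-19 J/eV) = 4.26×10^4 eV.

E_1 = 4.26×10^4 eV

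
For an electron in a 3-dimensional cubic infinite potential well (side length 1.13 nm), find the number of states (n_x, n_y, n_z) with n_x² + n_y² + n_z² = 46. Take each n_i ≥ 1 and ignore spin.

The level has n_x² + n_y² + n_z² = 46. The ordered positive-integer solutions are (1, 3, 6), (1, 6, 3), (3, 1, 6), (3, 6, 1), (6, 1, 3), (6, 3, 1).
That gives 6 states.

degeneracy = 6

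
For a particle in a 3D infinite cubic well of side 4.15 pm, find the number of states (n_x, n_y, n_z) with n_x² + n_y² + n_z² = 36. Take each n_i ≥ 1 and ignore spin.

degeneracy = 3

The level has n_x² + n_y² + n_z² = 36. The ordered positive-integer solutions are (2, 4, 4), (4, 2, 4), (4, 4, 2).
That gives 3 states.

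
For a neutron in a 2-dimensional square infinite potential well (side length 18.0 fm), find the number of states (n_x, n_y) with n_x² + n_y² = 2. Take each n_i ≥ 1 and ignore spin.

degeneracy = 1

The level has n_x² + n_y² = 2. The ordered positive-integer solutions are (1, 1).
That gives 1 state.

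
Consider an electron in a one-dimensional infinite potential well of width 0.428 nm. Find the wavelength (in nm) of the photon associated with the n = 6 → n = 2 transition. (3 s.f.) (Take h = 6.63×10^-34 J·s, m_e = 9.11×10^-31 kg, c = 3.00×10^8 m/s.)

E_1 = h²/(8m_eL²) = 3.293×10^-19 J, so ΔE = (6² − 2²)E_1 = 1.054×10^-17 J.
λ = hc/ΔE = (6.63×10^-34·3.00×10^8)/1.054×10^-17 = 1.89×10^-8 m = 18.9 nm.

λ = 18.9 nm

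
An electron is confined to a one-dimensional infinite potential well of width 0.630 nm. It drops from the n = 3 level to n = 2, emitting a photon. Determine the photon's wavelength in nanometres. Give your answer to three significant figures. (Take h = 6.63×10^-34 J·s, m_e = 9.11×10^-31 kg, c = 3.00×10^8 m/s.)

E_1 = h²/(8m_eL²) = 1.520×10^-19 J, so ΔE = (3² − 2²)E_1 = 7.600×10^-19 J.
λ = hc/ΔE = (6.63×10^-34·3.00×10^8)/7.600×10^-19 = 2.62×10^-7 m = 262 nm.

λ = 262 nm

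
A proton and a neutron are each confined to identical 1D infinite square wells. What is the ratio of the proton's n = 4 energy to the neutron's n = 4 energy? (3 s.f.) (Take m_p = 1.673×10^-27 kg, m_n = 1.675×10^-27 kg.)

1.00

E_n ∝ 1/m at fixed n and L, so the ratio is m_n/m_p = 1.675×10^-27/1.673×10^-27 = 1.00.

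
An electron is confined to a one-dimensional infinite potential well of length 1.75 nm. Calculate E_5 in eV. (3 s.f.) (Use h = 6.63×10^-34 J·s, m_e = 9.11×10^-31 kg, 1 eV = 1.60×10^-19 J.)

E_5 = 3.08 eV

For an infinite well E_n = n²h²/(8m_eL²), so E_1 = h²/(8m_eL²) = (6.63×10^-34)²/(8·9.11×10^-31·(1.75×10^-9 m)²) = 1.969×10^-20 J.
Then E_5 = 5²·E_1 = 25·1.969×10^-20 J = 4.923×10^-19 J.
Converting, E_5 = 4.923×10^-19 J / (1.60×10^-19 J/eV) = 3.08 eV.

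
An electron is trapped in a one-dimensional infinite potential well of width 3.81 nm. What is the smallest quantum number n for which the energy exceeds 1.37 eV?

n = 8

E_1 = h²/(8m_eL²) = 4.150×10^-21 J = 0.02591 eV.
Need n² > 1.37/0.02591 = 52.88, i.e. n > 7.272.
The smallest integer satisfying this is n = 8.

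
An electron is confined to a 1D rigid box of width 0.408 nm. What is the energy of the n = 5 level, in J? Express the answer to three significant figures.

E_5 = 9.05×10^-18 J

For an infinite well E_n = n²h²/(8m_eL²), so E_1 = h²/(8m_eL²) = (6.626×10^-34)²/(8·9.109×10^-31·(4.08×10^-10 m)²) = 3.619×10^-19 J.
Then E_5 = 5²·E_1 = 25·3.619×10^-19 J = 9.05×10^-18 J.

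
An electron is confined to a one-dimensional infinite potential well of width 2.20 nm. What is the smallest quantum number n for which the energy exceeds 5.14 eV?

E_1 = h²/(8m_eL²) = 1.245×10^-20 J = 0.07772 eV.
Need n² > 5.14/0.07772 = 66.13, i.e. n > 8.132.
The smallest integer satisfying this is n = 9.

n = 9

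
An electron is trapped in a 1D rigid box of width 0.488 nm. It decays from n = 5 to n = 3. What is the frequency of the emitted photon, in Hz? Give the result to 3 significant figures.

f = 6.11×10^15 Hz

E_1 = h²/(8m_eL²) = 2.530×10^-19 J and ΔE = (5² − 3²)E_1 = 4.048×10^-18 J.
f = ΔE/h = 4.048×10^-18/6.626×10^-34 = 6.11×10^15 Hz.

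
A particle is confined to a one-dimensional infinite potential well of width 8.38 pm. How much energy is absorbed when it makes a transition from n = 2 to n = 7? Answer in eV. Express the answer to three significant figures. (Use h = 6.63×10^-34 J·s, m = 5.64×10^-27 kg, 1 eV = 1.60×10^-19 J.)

E_1 = h²/(8mL²) = 1.387×10^-19 J.
|ΔE| = |2² − 7²|·E_1 = 45·1.387×10^-19 J = 6.242×10^-18 J = 39.0 eV.

|ΔE| = 39.0 eV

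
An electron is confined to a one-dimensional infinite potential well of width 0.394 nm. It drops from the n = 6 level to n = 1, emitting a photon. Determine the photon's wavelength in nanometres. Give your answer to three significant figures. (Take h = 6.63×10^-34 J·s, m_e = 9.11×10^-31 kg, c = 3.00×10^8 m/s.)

λ = 14.6 nm

E_1 = h²/(8m_eL²) = 3.885×10^-19 J, so ΔE = (6² − 1²)E_1 = 1.360×10^-17 J.
λ = hc/ΔE = (6.63×10^-34·3.00×10^8)/1.360×10^-17 = 1.46×10^-8 m = 14.6 nm.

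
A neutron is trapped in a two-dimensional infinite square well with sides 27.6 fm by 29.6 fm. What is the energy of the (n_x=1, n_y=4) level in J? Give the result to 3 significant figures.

E = 6.41×10^-13 J

For a 2D rectangular well E = (h²/8m_n)·Σ n_i²/L_i² = (6.626×10^-34)²/(8·1.675×10^-27) · [1²/(27.6 fm)² + 4²/(29.6 fm)²].
Evaluating gives E = 6.41×10^-13 J.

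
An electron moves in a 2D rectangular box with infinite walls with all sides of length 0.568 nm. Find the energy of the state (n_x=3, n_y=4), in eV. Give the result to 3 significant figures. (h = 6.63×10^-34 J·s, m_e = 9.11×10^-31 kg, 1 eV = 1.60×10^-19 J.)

For a 2D rectangular well E = (h²/8m_e)·Σ n_i²/L_i² = (6.63×10^-34)²/(8·9.11×10^-31) · [3²/(0.568 nm)² + 4²/(0.568 nm)²].
Evaluating gives E = 4.674×10^-18 J = 29.2 eV.

E = 29.2 eV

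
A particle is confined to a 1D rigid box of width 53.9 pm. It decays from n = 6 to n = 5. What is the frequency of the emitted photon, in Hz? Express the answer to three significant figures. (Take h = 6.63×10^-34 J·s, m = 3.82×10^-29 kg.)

f = 8.21×10^15 Hz

E_1 = h²/(8mL²) = 4.951×10^-19 J and ΔE = (6² − 5²)E_1 = 5.446×10^-18 J.
f = ΔE/h = 5.446×10^-18/6.63×10^-34 = 8.21×10^15 Hz.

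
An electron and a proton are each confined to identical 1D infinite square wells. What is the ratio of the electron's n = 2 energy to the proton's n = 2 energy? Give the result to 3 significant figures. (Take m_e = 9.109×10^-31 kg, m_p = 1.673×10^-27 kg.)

1.84×10^3

E_n ∝ 1/m at fixed n and L, so the ratio is m_p/m_e = 1.673×10^-27/9.109×10^-31 = 1.84×10^3.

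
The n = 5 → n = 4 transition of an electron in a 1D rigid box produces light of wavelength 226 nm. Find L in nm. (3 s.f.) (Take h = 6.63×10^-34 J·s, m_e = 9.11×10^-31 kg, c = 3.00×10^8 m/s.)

L = 0.785 nm

The photon carries ΔE = hc/λ = 6.63×10^-34·3.00×10^8/2.26×10^-7 m = 8.801×10^-19 J.
Since ΔE = (5² − 4²)E_1, E_1 = 9.779×10^-20 J, and L = h/√(8m_eE_1) = 7.85×10^-10 m = 0.785 nm.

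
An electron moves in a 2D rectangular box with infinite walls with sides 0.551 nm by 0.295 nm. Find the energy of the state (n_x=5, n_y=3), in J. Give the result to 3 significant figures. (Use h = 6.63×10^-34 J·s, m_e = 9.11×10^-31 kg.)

For a 2D rectangular well E = (h²/8m_e)·Σ n_i²/L_i² = (6.63×10^-34)²/(8·9.11×10^-31) · [5²/(0.551 nm)² + 3²/(0.295 nm)²].
Evaluating gives E = 1.12×10^-17 J.

E = 1.12×10^-17 J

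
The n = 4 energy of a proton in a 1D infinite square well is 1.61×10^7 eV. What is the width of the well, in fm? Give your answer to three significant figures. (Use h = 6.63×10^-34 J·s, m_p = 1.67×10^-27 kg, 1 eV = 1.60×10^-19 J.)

L = 14.3 fm

From E_n = n²h²/(8m_pL²), L = n·h/√(8m_pE_n).
E_4 = 1.61×10^7 eV = 2.576×10^-12 J, so L = 4·6.63×10^-34/√(8·1.67×10^-27·2.576×10^-12) = 1.43×10^-14 m = 14.3 fm.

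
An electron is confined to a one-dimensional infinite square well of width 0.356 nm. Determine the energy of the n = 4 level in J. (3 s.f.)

E_4 = 7.61×10^-18 J

For an infinite well E_n = n²h²/(8m_eL²), so E_1 = h²/(8m_eL²) = (6.626×10^-34)²/(8·9.109×10^-31·(3.56×10^-10 m)²) = 4.754×10^-19 J.
Then E_4 = 4²·E_1 = 16·4.754×10^-19 J = 7.61×10^-18 J.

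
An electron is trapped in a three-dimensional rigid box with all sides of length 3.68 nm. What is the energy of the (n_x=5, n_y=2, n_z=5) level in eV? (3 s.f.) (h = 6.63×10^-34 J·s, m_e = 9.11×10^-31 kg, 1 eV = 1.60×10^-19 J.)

E = 1.50 eV

For a 3D rectangular well E = (h²/8m_e)·Σ n_i²/L_i² = (6.63×10^-34)²/(8·9.11×10^-31) · [5²/(3.68 nm)² + 2²/(3.68 nm)² + 5²/(3.68 nm)²].
Evaluating gives E = 2.405×10^-19 J = 1.50 eV.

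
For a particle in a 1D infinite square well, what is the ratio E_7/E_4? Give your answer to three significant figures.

3.06

E_n ∝ n², so E_7/E_4 = 7²/4² = 49/16 = 3.06.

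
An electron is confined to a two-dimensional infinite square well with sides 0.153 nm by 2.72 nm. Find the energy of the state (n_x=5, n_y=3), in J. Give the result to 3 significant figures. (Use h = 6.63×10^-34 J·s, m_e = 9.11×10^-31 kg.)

E = 6.45×10^-17 J

For a 2D rectangular well E = (h²/8m_e)·Σ n_i²/L_i² = (6.63×10^-34)²/(8·9.11×10^-31) · [5²/(0.153 nm)² + 3²/(2.72 nm)²].
Evaluating gives E = 6.45×10^-17 J.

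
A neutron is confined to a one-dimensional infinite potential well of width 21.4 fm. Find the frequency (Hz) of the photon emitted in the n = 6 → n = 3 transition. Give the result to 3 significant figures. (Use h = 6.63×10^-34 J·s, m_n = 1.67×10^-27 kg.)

f = 2.93×10^21 Hz

E_1 = h²/(8m_nL²) = 7.184×10^-14 J and ΔE = (6² − 3²)E_1 = 1.940×10^-12 J.
f = ΔE/h = 1.940×10^-12/6.63×10^-34 = 2.93×10^21 Hz.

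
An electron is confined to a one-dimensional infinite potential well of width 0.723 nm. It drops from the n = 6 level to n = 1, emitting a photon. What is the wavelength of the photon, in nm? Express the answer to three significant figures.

λ = 49.2 nm

E_1 = h²/(8m_eL²) = 1.153×10^-19 J, so ΔE = (6² − 1²)E_1 = 4.035×10^-18 J.
λ = hc/ΔE = (6.626×10^-34·2.998×10^8)/4.035×10^-18 = 4.92×10^-8 m = 49.2 nm.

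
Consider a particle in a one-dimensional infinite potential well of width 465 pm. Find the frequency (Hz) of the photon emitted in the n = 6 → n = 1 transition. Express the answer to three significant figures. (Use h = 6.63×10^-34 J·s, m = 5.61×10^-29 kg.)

f = 2.39×10^14 Hz

E_1 = h²/(8mL²) = 4.530×10^-21 J and ΔE = (6² − 1²)E_1 = 1.585×10^-19 J.
f = ΔE/h = 1.585×10^-19/6.63×10^-34 = 2.39×10^14 Hz.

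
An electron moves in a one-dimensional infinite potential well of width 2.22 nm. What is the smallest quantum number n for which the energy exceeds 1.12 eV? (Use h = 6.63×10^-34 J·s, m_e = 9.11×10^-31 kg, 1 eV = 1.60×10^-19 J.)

n = 4

E_1 = h²/(8m_eL²) = 1.224×10^-20 J = 0.07650 eV.
Need n² > 1.12/0.07650 = 14.64, i.e. n > 3.826.
The smallest integer satisfying this is n = 4.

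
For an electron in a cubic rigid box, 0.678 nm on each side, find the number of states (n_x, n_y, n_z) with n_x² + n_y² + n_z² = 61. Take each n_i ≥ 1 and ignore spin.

The level has n_x² + n_y² + n_z² = 61. The ordered positive-integer solutions are (3, 4, 6), (3, 6, 4), (4, 3, 6), (4, 6, 3), (6, 3, 4), (6, 4, 3).
That gives 6 states.

degeneracy = 6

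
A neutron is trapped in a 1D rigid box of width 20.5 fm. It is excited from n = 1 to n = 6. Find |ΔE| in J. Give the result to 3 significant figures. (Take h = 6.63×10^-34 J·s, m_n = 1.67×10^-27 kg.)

E_1 = h²/(8m_nL²) = 7.829×10^-14 J.
|ΔE| = |1² − 6²|·E_1 = 35·7.829×10^-14 J = 2.74×10^-12 J.

|ΔE| = 2.74×10^-12 J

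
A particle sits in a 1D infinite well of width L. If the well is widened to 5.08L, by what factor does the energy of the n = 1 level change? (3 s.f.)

E_n ∝ 1/L², so the energy scales by 1/5.08² = 0.0388.

0.0388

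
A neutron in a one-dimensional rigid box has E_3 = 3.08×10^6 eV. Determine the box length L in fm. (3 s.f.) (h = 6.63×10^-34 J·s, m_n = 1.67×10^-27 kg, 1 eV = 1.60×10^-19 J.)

From E_n = n²h²/(8m_nL²), L = n·h/√(8m_nE_n).
E_3 = 3.08×10^6 eV = 4.928×10^-13 J, so L = 3·6.63×10^-34/√(8·1.67×10^-27·4.928×10^-13) = 2.45×10^-14 m = 24.5 fm.

L = 24.5 fm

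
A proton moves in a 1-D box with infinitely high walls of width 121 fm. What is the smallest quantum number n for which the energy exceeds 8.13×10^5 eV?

n = 8

E_1 = h²/(8m_pL²) = 2.241×10^-15 J = 1.399×10^4 eV.
Need n² > 8.13×10^5/1.399×10^4 = 58.11, i.e. n > 7.623.
The smallest integer satisfying this is n = 8.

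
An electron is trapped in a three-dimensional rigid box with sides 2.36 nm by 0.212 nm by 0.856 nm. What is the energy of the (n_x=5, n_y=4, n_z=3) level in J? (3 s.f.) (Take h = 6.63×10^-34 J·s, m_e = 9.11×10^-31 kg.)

E = 2.25×10^-17 J

For a 3D rectangular well E = (h²/8m_e)·Σ n_i²/L_i² = (6.63×10^-34)²/(8·9.11×10^-31) · [5²/(2.36 nm)² + 4²/(0.212 nm)² + 3²/(0.856 nm)²].
Evaluating gives E = 2.25×10^-17 J.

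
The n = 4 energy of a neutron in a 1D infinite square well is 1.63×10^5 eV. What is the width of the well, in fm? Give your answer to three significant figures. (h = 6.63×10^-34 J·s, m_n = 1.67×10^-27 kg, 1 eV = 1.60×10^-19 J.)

From E_n = n²h²/(8m_nL²), L = n·h/√(8m_nE_n).
E_4 = 1.63×10^5 eV = 2.608×10^-14 J, so L = 4·6.63×10^-34/√(8·1.67×10^-27·2.608×10^-14) = 1.42×10^-13 m = 142 fm.

L = 142 fm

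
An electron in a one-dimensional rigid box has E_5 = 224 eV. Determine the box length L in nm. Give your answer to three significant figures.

From E_n = n²h²/(8m_eL²), L = n·h/√(8m_eE_n).
E_5 = 224 eV = 3.588×10^-17 J, so L = 5·6.626×10^-34/√(8·9.109×10^-31·3.588×10^-17) = 2.05×10^-10 m = 0.205 nm.

L = 0.205 nm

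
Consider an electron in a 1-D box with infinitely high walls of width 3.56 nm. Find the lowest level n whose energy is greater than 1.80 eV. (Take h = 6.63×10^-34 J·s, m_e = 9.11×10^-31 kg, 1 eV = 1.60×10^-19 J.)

E_1 = h²/(8m_eL²) = 4.759×10^-21 J = 0.02974 eV.
Need n² > 1.80/0.02974 = 60.52, i.e. n > 7.779.
The smallest integer satisfying this is n = 8.

n = 8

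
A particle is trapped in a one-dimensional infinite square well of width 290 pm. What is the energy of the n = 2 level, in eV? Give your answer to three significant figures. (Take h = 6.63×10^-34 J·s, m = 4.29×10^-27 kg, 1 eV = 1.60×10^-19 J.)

For an infinite well E_n = n²h²/(8mL²), so E_1 = h²/(8mL²) = (6.63×10^-34)²/(8·4.29×10^-27·(2.90×10^-10 m)²) = 1.523×10^-22 J.
Then E_2 = 2²·E_1 = 4·1.523×10^-22 J = 6.092×10^-22 J.
Converting, E_2 = 6.092×10^-22 J / (1.60×10^-19 J/eV) = 0.00381 eV.

E_2 = 0.00381 eV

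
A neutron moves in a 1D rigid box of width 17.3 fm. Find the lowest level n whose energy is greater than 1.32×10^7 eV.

n = 5

E_1 = h²/(8m_nL²) = 1.095×10^-13 J = 6.835×10^5 eV.
Need n² > 1.32×10^7/6.835×10^5 = 19.31, i.e. n > 4.394.
The smallest integer satisfying this is n = 5.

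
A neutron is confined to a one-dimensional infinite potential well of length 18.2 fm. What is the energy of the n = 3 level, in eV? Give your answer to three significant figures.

E_3 = 5.56×10^6 eV

For an infinite well E_n = n²h²/(8m_nL²), so E_1 = h²/(8m_nL²) = (6.626×10^-34)²/(8·1.675×10^-27·(1.82×10^-14 m)²) = 9.891×10^-14 J.
Then E_3 = 3²·E_1 = 9·9.891×10^-14 J = 8.902×10^-13 J.
Converting, E_3 = 8.902×10^-13 J / (1.602×10^-19 J/eV) = 5.56×10^6 eV.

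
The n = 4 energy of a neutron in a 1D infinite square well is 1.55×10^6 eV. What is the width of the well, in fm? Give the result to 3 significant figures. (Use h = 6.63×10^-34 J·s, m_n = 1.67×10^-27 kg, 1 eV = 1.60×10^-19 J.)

From E_n = n²h²/(8m_nL²), L = n·h/√(8m_nE_n).
E_4 = 1.55×10^6 eV = 2.480×10^-13 J, so L = 4·6.63×10^-34/√(8·1.67×10^-27·2.480×10^-13) = 4.61×10^-14 m = 46.1 fm.

L = 46.1 fm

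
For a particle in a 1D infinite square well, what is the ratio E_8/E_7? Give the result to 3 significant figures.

1.31

E_n ∝ n², so E_8/E_7 = 8²/7² = 64/49 = 1.31.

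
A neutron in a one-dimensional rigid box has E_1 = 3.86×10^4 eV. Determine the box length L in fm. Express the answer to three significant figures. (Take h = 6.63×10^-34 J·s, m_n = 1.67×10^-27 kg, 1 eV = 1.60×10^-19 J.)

From E_n = n²h²/(8m_nL²), L = n·h/√(8m_nE_n).
E_1 = 3.86×10^4 eV = 6.176×10^-15 J, so L = 1·6.63×10^-34/√(8·1.67×10^-27·6.176×10^-15) = 7.30×10^-14 m = 73.0 fm.

L = 73.0 fm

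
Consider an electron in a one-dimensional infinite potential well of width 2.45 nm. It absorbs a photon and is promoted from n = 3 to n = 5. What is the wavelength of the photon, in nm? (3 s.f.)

λ = 1.24×10^3 nm

E_1 = h²/(8m_eL²) = 1.004×10^-20 J, so ΔE = (5² − 3²)E_1 = 1.606×10^-19 J.
λ = hc/ΔE = (6.626×10^-34·2.998×10^8)/1.606×10^-19 = 1.24×10^-6 m = 1.24×10^3 nm.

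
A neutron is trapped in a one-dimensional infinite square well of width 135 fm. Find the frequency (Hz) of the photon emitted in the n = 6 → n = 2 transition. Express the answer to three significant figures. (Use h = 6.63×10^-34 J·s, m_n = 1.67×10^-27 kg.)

f = 8.71×10^19 Hz

E_1 = h²/(8m_nL²) = 1.805×10^-15 J and ΔE = (6² − 2²)E_1 = 5.776×10^-14 J.
f = ΔE/h = 5.776×10^-14/6.63×10^-34 = 8.71×10^19 Hz.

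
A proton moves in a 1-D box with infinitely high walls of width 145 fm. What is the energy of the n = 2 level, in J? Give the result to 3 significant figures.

For an infinite well E_n = n²h²/(8m_pL²), so E_1 = h²/(8m_pL²) = (6.626×10^-34)²/(8·1.673×10^-27·(1.45×10^-13 m)²) = 1.560×10^-15 J.
Then E_2 = 2²·E_1 = 4·1.560×10^-15 J = 6.24×10^-15 J.

E_2 = 6.24×10^-15 J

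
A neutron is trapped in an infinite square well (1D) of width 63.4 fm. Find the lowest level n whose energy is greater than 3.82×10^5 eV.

n = 3

E_1 = h²/(8m_nL²) = 8.151×10^-15 J = 5.088×10^4 eV.
Need n² > 3.82×10^5/5.088×10^4 = 7.508, i.e. n > 2.740.
The smallest integer satisfying this is n = 3.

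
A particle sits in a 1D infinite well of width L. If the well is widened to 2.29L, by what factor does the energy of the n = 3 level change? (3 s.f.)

E_n ∝ 1/L², so the energy scales by 1/2.29² = 0.191.

0.191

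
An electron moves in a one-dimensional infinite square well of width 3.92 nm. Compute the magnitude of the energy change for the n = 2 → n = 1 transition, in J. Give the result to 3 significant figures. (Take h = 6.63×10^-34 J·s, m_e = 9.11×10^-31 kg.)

E_1 = h²/(8m_eL²) = 3.925×10^-21 J.
|ΔE| = |2² − 1²|·E_1 = 3·3.925×10^-21 J = 1.18×10^-20 J.

|ΔE| = 1.18×10^-20 J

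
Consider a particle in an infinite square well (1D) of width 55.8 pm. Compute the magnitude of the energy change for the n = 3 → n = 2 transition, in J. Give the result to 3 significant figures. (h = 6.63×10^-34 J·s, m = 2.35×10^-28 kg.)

E_1 = h²/(8mL²) = 7.509×10^-20 J.
|ΔE| = |3² − 2²|·E_1 = 5·7.509×10^-20 J = 3.75×10^-19 J.

|ΔE| = 3.75×10^-19 J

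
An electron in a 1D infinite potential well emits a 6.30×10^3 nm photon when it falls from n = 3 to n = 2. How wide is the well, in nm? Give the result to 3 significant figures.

L = 3.09 nm

The photon carries ΔE = hc/λ = 6.626×10^-34·2.998×10^8/6.30×10^-6 m = 3.153×10^-20 J.
Since ΔE = (3² − 2²)E_1, E_1 = 6.306×10^-21 J, and L = h/√(8m_eE_1) = 3.09×10^-9 m = 3.09 nm.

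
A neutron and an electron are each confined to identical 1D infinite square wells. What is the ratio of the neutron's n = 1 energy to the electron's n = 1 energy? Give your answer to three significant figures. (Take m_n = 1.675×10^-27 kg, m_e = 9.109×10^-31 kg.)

5.44×10^-4

E_n ∝ 1/m at fixed n and L, so the ratio is m_e/m_n = 9.109×10^-31/1.675×10^-27 = 5.44×10^-4.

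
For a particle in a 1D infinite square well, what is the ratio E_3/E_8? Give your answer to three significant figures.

0.141

E_n ∝ n², so E_3/E_8 = 3²/8² = 9/64 = 0.141.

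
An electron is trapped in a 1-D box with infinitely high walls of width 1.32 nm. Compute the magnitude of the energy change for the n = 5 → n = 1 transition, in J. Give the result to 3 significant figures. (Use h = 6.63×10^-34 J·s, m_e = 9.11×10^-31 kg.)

E_1 = h²/(8m_eL²) = 3.462×10^-20 J.
|ΔE| = |5² − 1²|·E_1 = 24·3.462×10^-20 J = 8.31×10^-19 J.

|ΔE| = 8.31×10^-19 J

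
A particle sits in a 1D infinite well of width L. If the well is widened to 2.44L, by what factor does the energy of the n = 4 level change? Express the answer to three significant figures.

0.168

E_n ∝ 1/L², so the energy scales by 1/2.44² = 0.168.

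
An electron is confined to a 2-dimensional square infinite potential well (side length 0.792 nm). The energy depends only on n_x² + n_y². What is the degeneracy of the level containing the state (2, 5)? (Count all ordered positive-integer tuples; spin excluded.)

The level has n_x² + n_y² = 29. The ordered positive-integer solutions are (2, 5), (5, 2).
That gives 2 states.

degeneracy = 2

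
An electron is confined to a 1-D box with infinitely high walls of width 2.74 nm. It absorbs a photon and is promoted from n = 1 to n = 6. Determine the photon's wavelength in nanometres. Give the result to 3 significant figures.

λ = 707 nm

E_1 = h²/(8m_eL²) = 8.025×10^-21 J, so ΔE = (6² − 1²)E_1 = 2.809×10^-19 J.
λ = hc/ΔE = (6.626×10^-34·2.998×10^8)/2.809×10^-19 = 7.07×10^-7 m = 707 nm.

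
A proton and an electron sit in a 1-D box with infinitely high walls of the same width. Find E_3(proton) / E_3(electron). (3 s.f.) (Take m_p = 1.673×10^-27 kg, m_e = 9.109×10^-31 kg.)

5.44×10^-4

E_n ∝ 1/m at fixed n and L, so the ratio is m_e/m_p = 9.109×10^-31/1.673×10^-27 = 5.44×10^-4.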